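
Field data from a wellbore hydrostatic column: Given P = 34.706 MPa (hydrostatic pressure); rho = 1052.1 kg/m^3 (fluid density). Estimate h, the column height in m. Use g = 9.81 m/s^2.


h = P * 1e6 / (g * rho)
h = 34.706 * 1e6 / (9.81 * 1052.1)
h = 3362.6 m


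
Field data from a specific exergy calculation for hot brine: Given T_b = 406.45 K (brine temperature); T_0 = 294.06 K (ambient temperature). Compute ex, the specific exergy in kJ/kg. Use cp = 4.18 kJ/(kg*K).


ex = cp * ((T_b - T_0) - T_0 * ln(T_b/T_0))
ex = 4.18 * ((406.45 - 294.06) - 294.06 * ln(406.45/294.06))
ex = 71.936 kJ/kg


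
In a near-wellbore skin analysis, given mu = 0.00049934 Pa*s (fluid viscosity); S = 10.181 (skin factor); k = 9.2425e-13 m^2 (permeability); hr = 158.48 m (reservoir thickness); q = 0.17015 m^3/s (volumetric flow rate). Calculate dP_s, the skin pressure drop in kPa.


dP_s = S * q * mu / (2*pi*k*hr) / 1000
dP_s = 10.181 * 0.17015 * 0.00049934 / (2*pi*9.2425e-13*158.48) / 1000
dP_s = 939.89 kPa


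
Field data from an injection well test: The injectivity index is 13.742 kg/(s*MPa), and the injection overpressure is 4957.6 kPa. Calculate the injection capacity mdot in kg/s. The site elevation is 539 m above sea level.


mdot = II * dP / 1000
mdot = 13.742 * 4957.6 / 1000
mdot = 68.127 kg/s


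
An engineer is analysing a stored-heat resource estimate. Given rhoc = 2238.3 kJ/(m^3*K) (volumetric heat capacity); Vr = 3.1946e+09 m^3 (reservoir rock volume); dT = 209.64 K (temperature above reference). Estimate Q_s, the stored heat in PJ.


Q_s = Vr * rhoc * dT / 1e12
Q_s = 3.1946e+09 * 2238.3 * 209.64 / 1e12
Q_s = 1499.0 PJ


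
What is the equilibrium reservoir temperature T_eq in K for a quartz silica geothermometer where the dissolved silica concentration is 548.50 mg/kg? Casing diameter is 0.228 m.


T_eq = 1309 / (5.19 - log10(SiO2)) - 273.15
T_eq = 1309 / (5.19 - log10(548.50)) - 273.15
T_eq = 260.9562 deg C
Convert to K: 260.9562 + 273.15 = 534.11 K
T_eq = 534.11 K


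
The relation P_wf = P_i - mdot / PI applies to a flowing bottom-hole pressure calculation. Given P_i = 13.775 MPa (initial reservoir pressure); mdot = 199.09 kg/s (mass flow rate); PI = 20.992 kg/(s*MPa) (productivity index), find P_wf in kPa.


P_wf = P_i - mdot / PI
P_wf = 13.775 - 199.09 / 20.992
P_wf = 4.290911 MPa
Convert: 4.290911 MPa * 1000.0 = 4290.9 kPa
P_wf = 4290.9 kPa


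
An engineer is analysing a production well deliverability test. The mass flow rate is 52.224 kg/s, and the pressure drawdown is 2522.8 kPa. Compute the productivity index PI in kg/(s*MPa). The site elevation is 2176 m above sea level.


PI = mdot * 1000 / dP
PI = 52.224 * 1000 / 2522.8
PI = 20.701 kg/(s*MPa)


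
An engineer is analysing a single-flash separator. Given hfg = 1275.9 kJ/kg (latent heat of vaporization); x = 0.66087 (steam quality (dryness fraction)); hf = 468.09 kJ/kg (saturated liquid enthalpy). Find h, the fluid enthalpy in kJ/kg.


h = hf + x * hfg
h = 468.09 + 0.66087 * 1275.9
h = 1311.3 kJ/kg


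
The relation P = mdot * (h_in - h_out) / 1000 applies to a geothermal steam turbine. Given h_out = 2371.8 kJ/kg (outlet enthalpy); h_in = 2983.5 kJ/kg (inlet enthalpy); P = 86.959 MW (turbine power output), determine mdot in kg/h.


mdot = P * 1000 / (h_in - h_out)
mdot = 86.959 * 1000 / (2983.5 - 2371.8)
mdot = 142.1596 kg/s
Convert: 142.1596 kg/s * 3600.0 = 5.1177e+05 kg/h
mdot = 5.1177e+05 kg/h


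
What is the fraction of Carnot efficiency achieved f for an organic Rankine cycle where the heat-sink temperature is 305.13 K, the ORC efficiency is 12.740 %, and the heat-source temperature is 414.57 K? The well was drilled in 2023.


f = (eta_orc/100) / (1 - Tc/Th)
f = (12.740/100) / (1 - 305.13/414.57)
f = 0.48260


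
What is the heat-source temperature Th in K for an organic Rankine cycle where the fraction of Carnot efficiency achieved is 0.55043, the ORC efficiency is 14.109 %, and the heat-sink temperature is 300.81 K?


Th = Tc / (1 - (eta_orc/100)/f)
Th = 300.81 / (1 - (14.109/100)/0.55043)
Th = 404.49 K


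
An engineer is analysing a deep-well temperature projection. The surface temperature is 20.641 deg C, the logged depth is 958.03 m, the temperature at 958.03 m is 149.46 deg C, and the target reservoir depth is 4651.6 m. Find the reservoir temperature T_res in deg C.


Step 1: grad = (T_d1 - T_surf)/d1 * 1000 = (149.46 - 20.641)/958.03 * 1000 = 134.4624 deg C/km
Step 2: T_res = T_surf + grad*d2/1000 = 20.641 + 134.4624*4651.6/1000 = 646.11 deg C
T_res = 646.11 deg C


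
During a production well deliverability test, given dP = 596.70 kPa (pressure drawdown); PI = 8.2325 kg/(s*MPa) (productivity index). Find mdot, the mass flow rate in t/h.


mdot = PI * dP / 1000
mdot = 8.2325 * 596.70 / 1000
mdot = 4.912333 kg/s
Convert: 4.912333 kg/s * 3.6 = 17.684 t/h
mdot = 17.684 t/h


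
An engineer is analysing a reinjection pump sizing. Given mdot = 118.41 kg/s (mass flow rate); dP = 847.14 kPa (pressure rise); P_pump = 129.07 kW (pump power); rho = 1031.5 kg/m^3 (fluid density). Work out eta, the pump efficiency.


eta = mdot * dP / (rho * P_pump)
eta = 118.41 * 847.14 / (1031.5 * 129.07)
eta = 0.75344


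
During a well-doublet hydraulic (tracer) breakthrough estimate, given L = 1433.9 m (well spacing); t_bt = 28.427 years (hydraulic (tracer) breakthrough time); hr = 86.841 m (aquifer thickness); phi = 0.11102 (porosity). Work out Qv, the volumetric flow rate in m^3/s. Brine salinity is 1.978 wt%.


Qv = pi*hr*phi*L^2 / (3*t_bt*365.25*86400)
Qv = pi*86.841*0.11102*1433.9^2 / (3*28.427*365.25*86400)
Qv = 0.023140 m^3/s


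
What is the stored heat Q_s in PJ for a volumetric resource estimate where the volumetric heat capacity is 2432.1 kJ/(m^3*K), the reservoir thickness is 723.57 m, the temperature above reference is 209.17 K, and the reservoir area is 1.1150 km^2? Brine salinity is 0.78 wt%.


Step 1: Vr = A*1e6*hr = 1.115*1e6*723.57 = 8.067806e+08 m^3
Step 2: Q_s = Vr*rhoc*dT/1e12 = 8.067806e+08*2432.1*209.17/1e12 = 410.43 PJ
Q_s = 410.43 PJ


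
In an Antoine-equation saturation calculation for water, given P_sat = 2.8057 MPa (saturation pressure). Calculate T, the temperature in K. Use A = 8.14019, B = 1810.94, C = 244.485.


T = B / (A - log10(P_sat * 760 / 0.101325)) - C
T = 1810.94 / (8.14019 - log10(2.8057 * 760 / 0.101325)) - 244.485
T = 229.9492 deg C
Convert to K: 229.9492 + 273.15 = 503.10 K
T = 503.10 K


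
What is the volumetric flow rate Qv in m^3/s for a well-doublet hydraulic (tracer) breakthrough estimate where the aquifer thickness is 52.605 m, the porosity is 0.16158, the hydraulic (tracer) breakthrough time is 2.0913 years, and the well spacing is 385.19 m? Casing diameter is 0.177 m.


Qv = pi*hr*phi*L^2 / (3*t_bt*365.25*86400)
Qv = pi*52.605*0.16158*385.19^2 / (3*2.0913*365.25*86400)
Qv = 0.020011 m^3/s


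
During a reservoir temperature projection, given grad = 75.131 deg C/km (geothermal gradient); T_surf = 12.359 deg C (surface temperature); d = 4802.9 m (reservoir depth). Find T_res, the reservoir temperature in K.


T_res = T_surf + grad * d / 1000
T_res = 12.359 + 75.131 * 4802.9 / 1000
T_res = 373.2057 deg C
Convert to K: 373.2057 + 273.15 = 646.36 K
T_res = 646.36 K


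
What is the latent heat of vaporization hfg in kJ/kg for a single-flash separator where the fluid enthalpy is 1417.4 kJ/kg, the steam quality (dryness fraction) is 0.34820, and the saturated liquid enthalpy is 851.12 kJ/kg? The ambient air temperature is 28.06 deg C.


hfg = (h - hf) / x
hfg = (1417.4 - 851.12) / 0.34820
hfg = 1626.3 kJ/kg


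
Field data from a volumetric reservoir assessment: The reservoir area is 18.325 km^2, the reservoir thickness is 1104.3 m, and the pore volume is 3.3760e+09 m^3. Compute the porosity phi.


phi = Vp / (A * 1e6 * hr)
phi = 3.3760e+09 / (18.325 * 1e6 * 1104.3)
phi = 0.16683


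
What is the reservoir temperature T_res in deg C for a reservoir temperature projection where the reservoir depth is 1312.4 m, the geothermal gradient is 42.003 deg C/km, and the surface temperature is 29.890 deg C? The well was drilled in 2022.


T_res = T_surf + grad * d / 1000
T_res = 29.890 + 42.003 * 1312.4 / 1000
T_res = 85.015 deg C


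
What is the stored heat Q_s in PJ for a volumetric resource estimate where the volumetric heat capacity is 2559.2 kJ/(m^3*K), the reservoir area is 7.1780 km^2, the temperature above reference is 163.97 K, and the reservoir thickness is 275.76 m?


Step 1: Vr = A*1e6*hr = 7.178*1e6*275.76 = 1.979405e+09 m^3
Step 2: Q_s = Vr*rhoc*dT/1e12 = 1.979405e+09*2559.2*163.97/1e12 = 830.62 PJ
Q_s = 830.62 PJ


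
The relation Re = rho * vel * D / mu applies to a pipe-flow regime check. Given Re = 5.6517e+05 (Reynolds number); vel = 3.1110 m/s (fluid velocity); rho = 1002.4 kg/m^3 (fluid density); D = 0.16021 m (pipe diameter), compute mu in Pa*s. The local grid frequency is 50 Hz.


mu = rho * vel * D / Re
mu = 1002.4 * 3.1110 * 0.16021 / 5.6517e+05
mu = 0.00088400 Pa*s


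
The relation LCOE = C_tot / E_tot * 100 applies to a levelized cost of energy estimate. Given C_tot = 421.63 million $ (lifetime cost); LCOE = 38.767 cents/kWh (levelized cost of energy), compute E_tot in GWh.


E_tot = C_tot / LCOE * 100
E_tot = 421.63 / 38.767 * 100
E_tot = 1087.6 GWh


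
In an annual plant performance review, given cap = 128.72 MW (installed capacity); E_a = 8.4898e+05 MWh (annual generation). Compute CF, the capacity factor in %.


CF = E_a / (cap * 8760) * 100
CF = 8.4898e+05 / (128.72 * 8760) * 100
CF = 75.292 %


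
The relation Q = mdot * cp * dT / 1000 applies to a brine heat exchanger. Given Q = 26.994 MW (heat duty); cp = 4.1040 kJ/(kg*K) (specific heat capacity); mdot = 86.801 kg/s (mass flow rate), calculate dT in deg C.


dT = Q * 1000 / (mdot * cp)
dT = 26.994 * 1000 / (86.801 * 4.1040)
dT = 75.77661 K
Convert (temperature difference, 1 K = 1 deg C): 75.77661 K = 75.77661 deg C
dT = 75.777 deg C


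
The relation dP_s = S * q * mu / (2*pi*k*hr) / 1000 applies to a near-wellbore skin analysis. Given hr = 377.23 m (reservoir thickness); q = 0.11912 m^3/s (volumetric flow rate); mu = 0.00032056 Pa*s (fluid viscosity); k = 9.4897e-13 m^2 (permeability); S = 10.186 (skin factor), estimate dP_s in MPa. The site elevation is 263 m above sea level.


dP_s = S * q * mu / (2*pi*k*hr) / 1000
dP_s = 10.186 * 0.11912 * 0.00032056 / (2*pi*9.4897e-13*377.23) / 1000
dP_s = 172.9255 kPa
Convert: 172.9255 kPa * 0.001 = 0.17293 MPa
dP_s = 0.17293 MPa


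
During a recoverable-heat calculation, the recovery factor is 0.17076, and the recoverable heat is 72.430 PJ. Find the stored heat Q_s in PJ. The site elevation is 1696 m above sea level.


Q_s = Q_rec / RF
Q_s = 72.430 / 0.17076
Q_s = 424.16 PJ


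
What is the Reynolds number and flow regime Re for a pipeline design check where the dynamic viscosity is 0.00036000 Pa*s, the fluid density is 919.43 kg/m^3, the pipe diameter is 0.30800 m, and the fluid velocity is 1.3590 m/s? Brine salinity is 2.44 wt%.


Step 1: Re = rho*vel*D/mu = 919.43*1.359*0.308/0.00036 = 1.0690e+06
Step 2: Re = 1.0690e+06 > 4000, so flow is turbulent.
Re = 1.0690e+06 (turbulent)


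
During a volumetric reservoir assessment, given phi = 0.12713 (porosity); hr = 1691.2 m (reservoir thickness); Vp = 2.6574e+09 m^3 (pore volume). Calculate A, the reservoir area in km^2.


A = Vp / (1e6 * hr * phi)
A = 2.6574e+09 / (1e6 * 1691.2 * 0.12713)
A = 12.360 km^2


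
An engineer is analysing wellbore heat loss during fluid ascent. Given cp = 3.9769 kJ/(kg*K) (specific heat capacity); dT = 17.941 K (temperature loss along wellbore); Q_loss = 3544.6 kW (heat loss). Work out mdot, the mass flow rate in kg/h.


mdot = Q_loss / (cp * dT)
mdot = 3544.6 / (3.9769 * 17.941)
mdot = 49.67935 kg/s
Convert: 49.67935 kg/s * 3600.0 = 1.7885e+05 kg/h
mdot = 1.7885e+05 kg/h


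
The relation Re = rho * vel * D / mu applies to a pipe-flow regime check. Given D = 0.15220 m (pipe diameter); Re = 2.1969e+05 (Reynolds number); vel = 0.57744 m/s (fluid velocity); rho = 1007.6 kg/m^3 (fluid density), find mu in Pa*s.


mu = rho * vel * D / Re
mu = 1007.6 * 0.57744 * 0.15220 / 2.1969e+05
mu = 0.00040309 Pa*s


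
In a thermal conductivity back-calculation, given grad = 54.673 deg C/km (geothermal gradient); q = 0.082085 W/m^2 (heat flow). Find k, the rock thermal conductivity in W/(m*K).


k = q / (grad / 1000)
k = 0.082085 / (54.673 / 1000)
k = 1.5014 W/(m*K)


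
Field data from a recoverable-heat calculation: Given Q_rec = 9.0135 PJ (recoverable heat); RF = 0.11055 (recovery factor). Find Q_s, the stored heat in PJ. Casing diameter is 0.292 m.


Q_s = Q_rec / RF
Q_s = 9.0135 / 0.11055
Q_s = 81.533 PJ


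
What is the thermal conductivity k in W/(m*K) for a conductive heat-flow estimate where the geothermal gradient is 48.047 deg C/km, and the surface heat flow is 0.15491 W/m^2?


k = q * 1000 / grad
k = 0.15491 * 1000 / 48.047
k = 3.2241 W/(m*K)


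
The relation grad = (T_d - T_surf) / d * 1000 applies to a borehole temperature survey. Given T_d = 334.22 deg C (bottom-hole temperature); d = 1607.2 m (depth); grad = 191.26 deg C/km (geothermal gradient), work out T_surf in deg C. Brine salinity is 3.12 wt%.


T_surf = T_d - grad * d / 1000
T_surf = 334.22 - 191.26 * 1607.2 / 1000
T_surf = 26.827 deg C


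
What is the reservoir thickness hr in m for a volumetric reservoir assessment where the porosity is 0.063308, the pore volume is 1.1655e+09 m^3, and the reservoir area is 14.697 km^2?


hr = Vp / (A * 1e6 * phi)
hr = 1.1655e+09 / (14.697 * 1e6 * 0.063308)
hr = 1252.6 m


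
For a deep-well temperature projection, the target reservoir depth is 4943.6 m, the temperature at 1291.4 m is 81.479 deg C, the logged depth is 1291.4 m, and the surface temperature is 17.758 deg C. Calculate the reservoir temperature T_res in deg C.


Step 1: grad = (T_d1 - T_surf)/d1 * 1000 = (81.479 - 17.758)/1291.4 * 1000 = 49.34257 deg C/km
Step 2: T_res = T_surf + grad*d2/1000 = 17.758 + 49.34257*4943.6/1000 = 261.69 deg C
T_res = 261.69 deg C


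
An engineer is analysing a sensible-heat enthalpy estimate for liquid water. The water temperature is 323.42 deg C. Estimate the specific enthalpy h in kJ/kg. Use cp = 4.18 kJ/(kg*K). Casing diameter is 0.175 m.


h = cp * T
h = 4.18 * 323.42
h = 1351.9 kJ/kg


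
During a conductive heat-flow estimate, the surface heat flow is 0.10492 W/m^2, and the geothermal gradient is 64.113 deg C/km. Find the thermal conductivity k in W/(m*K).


k = q * 1000 / grad
k = 0.10492 * 1000 / 64.113
k = 1.6365 W/(m*K)


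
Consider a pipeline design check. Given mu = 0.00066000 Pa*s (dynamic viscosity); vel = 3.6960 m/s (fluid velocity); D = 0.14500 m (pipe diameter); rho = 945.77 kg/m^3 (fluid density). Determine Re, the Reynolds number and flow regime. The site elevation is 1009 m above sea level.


Step 1: Re = rho*vel*D/mu = 945.77*3.696*0.145/0.00066 = 7.6797e+05
Step 2: Re = 7.6797e+05 > 4000, so flow is turbulent.
Re = 7.6797e+05 (turbulent)


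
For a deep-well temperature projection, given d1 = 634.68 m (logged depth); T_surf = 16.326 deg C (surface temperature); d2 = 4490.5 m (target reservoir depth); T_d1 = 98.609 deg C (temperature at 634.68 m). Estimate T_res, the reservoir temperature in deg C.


Step 1: grad = (T_d1 - T_surf)/d1 * 1000 = (98.609 - 16.326)/634.68 * 1000 = 129.6449 deg C/km
Step 2: T_res = T_surf + grad*d2/1000 = 16.326 + 129.6449*4490.5/1000 = 598.50 deg C
T_res = 598.50 deg C


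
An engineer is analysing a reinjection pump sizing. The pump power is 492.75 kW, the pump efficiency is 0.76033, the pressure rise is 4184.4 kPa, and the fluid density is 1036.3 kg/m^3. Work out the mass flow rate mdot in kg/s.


mdot = P_pump * rho * eta / dP
mdot = 492.75 * 1036.3 * 0.76033 / 4184.4
mdot = 92.786 kg/s


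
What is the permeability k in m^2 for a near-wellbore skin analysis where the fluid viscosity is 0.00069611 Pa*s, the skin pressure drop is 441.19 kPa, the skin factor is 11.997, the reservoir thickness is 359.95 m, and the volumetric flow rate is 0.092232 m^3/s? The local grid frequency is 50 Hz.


k = S*q*mu / (2*pi*dP_s*1000*hr)
k = 11.997*0.092232*0.00069611 / (2*pi*441.19*1000*359.95)
k = 7.7194e-13 m^2


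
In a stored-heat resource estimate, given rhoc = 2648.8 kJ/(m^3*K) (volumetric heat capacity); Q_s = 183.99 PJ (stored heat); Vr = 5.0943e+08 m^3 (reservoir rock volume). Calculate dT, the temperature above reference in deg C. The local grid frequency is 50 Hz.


dT = Q_s * 1e12 / (Vr * rhoc)
dT = 183.99 * 1e12 / (5.0943e+08 * 2648.8)
dT = 136.3517 K
Convert (temperature difference, 1 K = 1 deg C): 136.3517 K = 136.3517 deg C
dT = 136.35 deg C


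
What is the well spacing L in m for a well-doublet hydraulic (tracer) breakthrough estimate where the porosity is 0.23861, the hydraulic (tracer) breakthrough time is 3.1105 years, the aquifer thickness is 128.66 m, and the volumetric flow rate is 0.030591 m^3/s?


L = sqrt(t_bt*365.25*86400*3*Qv / (pi*hr*phi))
L = sqrt(3.1105*365.25*86400*3*0.030591 / (pi*128.66*0.23861))
L = 305.62 m


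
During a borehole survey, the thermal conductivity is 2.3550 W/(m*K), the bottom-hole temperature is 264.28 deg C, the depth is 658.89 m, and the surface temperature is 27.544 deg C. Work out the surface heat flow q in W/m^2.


Step 1: grad = (T_d - T_surf)/d * 1000 = (264.28 - 27.544)/658.89 * 1000 = 359.2952 deg C/km
Step 2: q = k * grad / 1000 = 2.355 * 359.2952 / 1000 = 0.84614 W/m^2
q = 0.84614 W/m^2


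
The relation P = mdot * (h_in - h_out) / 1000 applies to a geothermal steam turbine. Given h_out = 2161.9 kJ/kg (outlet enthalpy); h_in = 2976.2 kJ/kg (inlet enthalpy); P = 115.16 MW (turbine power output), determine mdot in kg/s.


mdot = P * 1000 / (h_in - h_out)
mdot = 115.16 * 1000 / (2976.2 - 2161.9)
mdot = 141.42 kg/s


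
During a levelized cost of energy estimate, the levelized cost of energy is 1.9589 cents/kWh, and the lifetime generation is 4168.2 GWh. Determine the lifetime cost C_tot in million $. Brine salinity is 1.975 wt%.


C_tot = LCOE / 100 * E_tot
C_tot = 1.9589 / 100 * 4168.2
C_tot = 81.651 million $


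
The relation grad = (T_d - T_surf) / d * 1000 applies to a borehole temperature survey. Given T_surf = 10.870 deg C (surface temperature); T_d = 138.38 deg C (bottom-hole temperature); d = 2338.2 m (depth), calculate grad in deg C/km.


grad = (T_d - T_surf) / d * 1000
grad = (138.38 - 10.870) / 2338.2 * 1000
grad = 54.533 deg C/km


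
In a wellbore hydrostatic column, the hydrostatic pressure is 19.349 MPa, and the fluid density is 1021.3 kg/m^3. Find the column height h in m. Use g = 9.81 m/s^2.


h = P * 1e6 / (g * rho)
h = 19.349 * 1e6 / (9.81 * 1021.3)
h = 1931.2 m


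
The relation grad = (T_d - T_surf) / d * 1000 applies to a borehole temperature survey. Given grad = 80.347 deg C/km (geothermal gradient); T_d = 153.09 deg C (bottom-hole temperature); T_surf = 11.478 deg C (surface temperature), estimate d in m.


d = (T_d - T_surf) / grad * 1000
d = (153.09 - 11.478) / 80.347 * 1000
d = 1762.5 m


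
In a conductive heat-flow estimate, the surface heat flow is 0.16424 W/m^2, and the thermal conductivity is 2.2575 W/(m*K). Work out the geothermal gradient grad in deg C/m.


grad = q * 1000 / k
grad = 0.16424 * 1000 / 2.2575
grad = 72.75305 deg C/km
Convert: 72.75305 deg C/km * 0.001 = 0.072753 deg C/m
grad = 0.072753 deg C/m


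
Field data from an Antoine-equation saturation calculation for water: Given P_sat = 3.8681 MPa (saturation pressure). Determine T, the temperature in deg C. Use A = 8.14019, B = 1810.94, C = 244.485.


T = B / (A - log10(P_sat * 760 / 0.101325)) - C
T = 1810.94 / (8.14019 - log10(3.8681 * 760 / 0.101325)) - 244.485
T = 247.94 deg C


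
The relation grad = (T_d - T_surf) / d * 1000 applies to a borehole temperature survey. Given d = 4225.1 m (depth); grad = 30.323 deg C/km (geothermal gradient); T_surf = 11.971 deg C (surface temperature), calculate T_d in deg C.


T_d = T_surf + grad * d / 1000
T_d = 11.971 + 30.323 * 4225.1 / 1000
T_d = 140.09 deg C


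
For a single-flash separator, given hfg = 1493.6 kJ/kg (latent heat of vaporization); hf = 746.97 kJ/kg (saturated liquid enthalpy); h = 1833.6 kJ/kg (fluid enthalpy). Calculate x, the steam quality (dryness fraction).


x = (h - hf) / hfg
x = (1833.6 - 746.97) / 1493.6
x = 0.72752


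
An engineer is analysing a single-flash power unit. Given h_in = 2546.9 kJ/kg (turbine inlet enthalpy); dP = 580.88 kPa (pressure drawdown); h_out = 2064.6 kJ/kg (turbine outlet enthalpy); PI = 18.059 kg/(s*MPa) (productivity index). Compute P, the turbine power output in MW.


Step 1: mdot = PI * dP / 1000 = 18.059 * 580.88 / 1000 = 10.49011 kg/s
Step 2: P = mdot*(h_in - h_out)/1000 = 10.49011*(2546.9 - 2064.6)/1000 = 5.0594 MW
P = 5.0594 MW


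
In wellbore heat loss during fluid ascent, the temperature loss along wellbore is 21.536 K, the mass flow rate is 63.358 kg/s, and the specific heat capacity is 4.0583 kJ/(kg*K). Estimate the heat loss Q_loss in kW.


Q_loss = mdot * cp * dT
Q_loss = 63.358 * 4.0583 * 21.536
Q_loss = 5537.5 kW


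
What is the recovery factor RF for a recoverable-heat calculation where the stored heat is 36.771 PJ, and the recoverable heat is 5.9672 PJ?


RF = Q_rec / Q_s
RF = 5.9672 / 36.771
RF = 0.16228


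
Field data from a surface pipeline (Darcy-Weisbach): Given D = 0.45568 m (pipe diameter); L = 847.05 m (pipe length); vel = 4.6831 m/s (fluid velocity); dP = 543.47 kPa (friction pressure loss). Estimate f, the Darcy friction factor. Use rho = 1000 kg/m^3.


f = dP*1000 / ((L/D)*(rho*vel^2/2))
f = 543.47*1000 / ((847.05/0.45568)*(1000*4.6831^2/2))
f = 0.026662


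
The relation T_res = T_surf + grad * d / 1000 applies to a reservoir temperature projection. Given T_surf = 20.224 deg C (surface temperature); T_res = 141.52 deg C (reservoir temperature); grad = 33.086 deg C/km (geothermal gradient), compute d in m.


d = (T_res - T_surf) / grad * 1000
d = (141.52 - 20.224) / 33.086 * 1000
d = 3666.1 m


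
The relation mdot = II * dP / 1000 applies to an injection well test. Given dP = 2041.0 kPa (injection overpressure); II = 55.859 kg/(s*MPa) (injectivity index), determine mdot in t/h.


mdot = II * dP / 1000
mdot = 55.859 * 2041.0 / 1000
mdot = 114.0082 kg/s
Convert: 114.0082 kg/s * 3.6 = 410.43 t/h
mdot = 410.43 t/h


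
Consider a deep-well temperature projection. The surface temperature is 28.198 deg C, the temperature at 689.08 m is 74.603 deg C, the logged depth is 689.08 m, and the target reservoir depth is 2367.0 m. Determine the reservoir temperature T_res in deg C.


Step 1: grad = (T_d1 - T_surf)/d1 * 1000 = (74.603 - 28.198)/689.08 * 1000 = 67.34341 deg C/km
Step 2: T_res = T_surf + grad*d2/1000 = 28.198 + 67.34341*2367.0/1000 = 187.60 deg C
T_res = 187.60 deg C


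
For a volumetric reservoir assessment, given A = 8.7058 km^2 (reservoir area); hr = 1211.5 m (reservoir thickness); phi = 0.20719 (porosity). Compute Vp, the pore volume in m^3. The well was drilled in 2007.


Vp = A * 1e6 * hr * phi
Vp = 8.7058 * 1e6 * 1211.5 * 0.20719
Vp = 2.1852e+09 m^3


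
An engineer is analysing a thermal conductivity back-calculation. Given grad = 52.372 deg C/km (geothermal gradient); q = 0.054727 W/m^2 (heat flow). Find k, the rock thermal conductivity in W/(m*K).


k = q / (grad / 1000)
k = 0.054727 / (52.372 / 1000)
k = 1.0450 W/(m*K)


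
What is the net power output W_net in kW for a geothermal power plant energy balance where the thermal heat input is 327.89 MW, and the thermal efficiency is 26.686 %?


W_net = eta / 100 * Q_in
W_net = 26.686 / 100 * 327.89
W_net = 87.50073 MW
Convert: 87.50073 MW * 1000.0 = 87501 kW
W_net = 87501 kW


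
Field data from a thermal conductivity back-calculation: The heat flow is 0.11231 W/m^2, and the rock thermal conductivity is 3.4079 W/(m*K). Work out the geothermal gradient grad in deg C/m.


grad = q / k * 1000
grad = 0.11231 / 3.4079 * 1000
grad = 32.95578 deg C/km
Convert: 32.95578 deg C/km * 0.001 = 0.032956 deg C/m
grad = 0.032956 deg C/m


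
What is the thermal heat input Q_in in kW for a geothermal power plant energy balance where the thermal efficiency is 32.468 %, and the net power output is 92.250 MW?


Q_in = W_net / (eta / 100)
Q_in = 92.250 / (32.468 / 100)
Q_in = 284.1259 MW
Convert: 284.1259 MW * 1000.0 = 2.8413e+05 kW
Q_in = 2.8413e+05 kW


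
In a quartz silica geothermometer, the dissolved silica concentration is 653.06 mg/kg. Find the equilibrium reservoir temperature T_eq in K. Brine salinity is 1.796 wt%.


T_eq = 1309 / (5.19 - log10(SiO2)) - 273.15
T_eq = 1309 / (5.19 - log10(653.06)) - 273.15
T_eq = 277.9970 deg C
Convert to K: 277.9970 + 273.15 = 551.15 K
T_eq = 551.15 K


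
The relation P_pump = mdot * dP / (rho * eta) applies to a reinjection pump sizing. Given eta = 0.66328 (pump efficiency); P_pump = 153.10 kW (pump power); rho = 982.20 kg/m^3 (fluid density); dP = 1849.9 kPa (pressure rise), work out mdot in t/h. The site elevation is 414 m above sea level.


mdot = P_pump * rho * eta / dP
mdot = 153.10 * 982.20 * 0.66328 / 1849.9
mdot = 53.91676 kg/s
Convert: 53.91676 kg/s * 3.6 = 194.10 t/h
mdot = 194.10 t/h


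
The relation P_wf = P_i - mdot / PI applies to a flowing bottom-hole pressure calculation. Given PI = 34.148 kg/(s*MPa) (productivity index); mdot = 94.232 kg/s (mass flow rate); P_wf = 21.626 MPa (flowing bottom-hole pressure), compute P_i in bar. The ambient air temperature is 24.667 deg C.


P_i = P_wf + mdot / PI
P_i = 21.626 + 94.232 / 34.148
P_i = 24.38552 MPa
Convert: 24.38552 MPa * 10.0 = 243.86 bar
P_i = 243.86 bar


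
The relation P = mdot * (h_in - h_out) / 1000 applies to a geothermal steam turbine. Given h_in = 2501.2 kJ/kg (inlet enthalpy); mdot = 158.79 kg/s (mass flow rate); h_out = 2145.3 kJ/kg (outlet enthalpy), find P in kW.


P = mdot * (h_in - h_out) / 1000
P = 158.79 * (2501.2 - 2145.3) / 1000
P = 56.51336 MW
Convert: 56.51336 MW * 1000.0 = 56513 kW
P = 56513 kW


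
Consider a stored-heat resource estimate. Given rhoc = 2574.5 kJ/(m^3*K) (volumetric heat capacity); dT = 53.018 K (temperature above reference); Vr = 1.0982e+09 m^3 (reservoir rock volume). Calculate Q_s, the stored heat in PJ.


Q_s = Vr * rhoc * dT / 1e12
Q_s = 1.0982e+09 * 2574.5 * 53.018 / 1e12
Q_s = 149.90 PJ


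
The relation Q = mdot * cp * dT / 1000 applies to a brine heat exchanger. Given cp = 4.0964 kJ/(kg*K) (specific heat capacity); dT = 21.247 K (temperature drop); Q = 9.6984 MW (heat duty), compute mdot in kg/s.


mdot = Q * 1000 / (cp * dT)
mdot = 9.6984 * 1000 / (4.0964 * 21.247)
mdot = 111.43 kg/s


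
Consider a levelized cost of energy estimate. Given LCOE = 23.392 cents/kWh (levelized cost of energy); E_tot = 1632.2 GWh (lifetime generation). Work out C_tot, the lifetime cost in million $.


C_tot = LCOE / 100 * E_tot
C_tot = 23.392 / 100 * 1632.2
C_tot = 381.80 million $


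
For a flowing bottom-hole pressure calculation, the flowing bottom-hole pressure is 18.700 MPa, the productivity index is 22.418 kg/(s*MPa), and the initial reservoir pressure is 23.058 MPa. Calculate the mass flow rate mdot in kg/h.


mdot = (P_i - P_wf) * PI
mdot = (23.058 - 18.700) * 22.418
mdot = 97.69764 kg/s
Convert: 97.69764 kg/s * 3600.0 = 3.5171e+05 kg/h
mdot = 3.5171e+05 kg/h


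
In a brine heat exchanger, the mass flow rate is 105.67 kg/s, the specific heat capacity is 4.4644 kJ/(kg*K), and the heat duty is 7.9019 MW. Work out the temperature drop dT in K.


dT = Q * 1000 / (mdot * cp)
dT = 7.9019 * 1000 / (105.67 * 4.4644)
dT = 16.750 K


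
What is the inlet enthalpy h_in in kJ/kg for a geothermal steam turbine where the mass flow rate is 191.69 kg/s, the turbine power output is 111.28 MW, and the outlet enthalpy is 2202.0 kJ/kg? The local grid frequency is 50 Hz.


h_in = h_out + P * 1000 / mdot
h_in = 2202.0 + 111.28 * 1000 / 191.69
h_in = 2782.5 kJ/kg


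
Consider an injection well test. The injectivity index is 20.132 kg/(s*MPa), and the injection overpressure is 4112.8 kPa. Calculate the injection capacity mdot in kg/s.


mdot = II * dP / 1000
mdot = 20.132 * 4112.8 / 1000
mdot = 82.799 kg/s


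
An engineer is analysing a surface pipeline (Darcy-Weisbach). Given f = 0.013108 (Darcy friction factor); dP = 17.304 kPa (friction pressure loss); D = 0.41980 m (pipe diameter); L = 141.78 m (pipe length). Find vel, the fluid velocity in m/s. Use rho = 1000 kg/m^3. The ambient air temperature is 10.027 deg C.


vel = sqrt(dP*1000*2*D / (f*L*rho))
vel = sqrt(17.304*1000*2*0.41980 / (0.013108*141.78*1000))
vel = 2.7960 m/s


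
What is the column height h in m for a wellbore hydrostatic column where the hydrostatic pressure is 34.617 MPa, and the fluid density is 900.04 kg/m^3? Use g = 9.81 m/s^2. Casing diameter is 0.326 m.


h = P * 1e6 / (g * rho)
h = 34.617 * 1e6 / (9.81 * 900.04)
h = 3920.7 m


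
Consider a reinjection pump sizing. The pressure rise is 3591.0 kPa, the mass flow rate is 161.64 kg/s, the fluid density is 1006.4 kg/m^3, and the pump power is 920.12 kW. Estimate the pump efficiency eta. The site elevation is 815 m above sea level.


eta = mdot * dP / (rho * P_pump)
eta = 161.64 * 3591.0 / (1006.4 * 920.12)
eta = 0.62683


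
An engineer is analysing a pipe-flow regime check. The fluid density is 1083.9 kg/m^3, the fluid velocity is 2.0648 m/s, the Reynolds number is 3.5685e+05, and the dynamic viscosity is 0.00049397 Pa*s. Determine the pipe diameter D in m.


D = Re * mu / (rho * vel)
D = 3.5685e+05 * 0.00049397 / (1083.9 * 2.0648)
D = 0.078762 m


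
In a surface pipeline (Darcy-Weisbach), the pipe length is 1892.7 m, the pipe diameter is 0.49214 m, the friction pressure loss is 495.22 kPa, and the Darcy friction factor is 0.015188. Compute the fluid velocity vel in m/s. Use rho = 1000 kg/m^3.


vel = sqrt(dP*1000*2*D / (f*L*rho))
vel = sqrt(495.22*1000*2*0.49214 / (0.015188*1892.7*1000))
vel = 4.1178 m/s


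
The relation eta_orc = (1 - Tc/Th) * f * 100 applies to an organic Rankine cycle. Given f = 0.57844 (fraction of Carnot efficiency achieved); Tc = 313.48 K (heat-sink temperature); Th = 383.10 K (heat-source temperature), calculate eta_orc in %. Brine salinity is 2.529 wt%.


eta_orc = (1 - Tc/Th) * f * 100
eta_orc = (1 - 313.48/383.10) * 0.57844 * 100
eta_orc = 10.512 %


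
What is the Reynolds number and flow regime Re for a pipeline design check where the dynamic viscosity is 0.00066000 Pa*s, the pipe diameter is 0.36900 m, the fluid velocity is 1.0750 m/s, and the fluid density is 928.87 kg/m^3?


Step 1: Re = rho*vel*D/mu = 928.87*1.075*0.369/0.00066 = 5.5827e+05
Step 2: Re = 5.5827e+05 > 4000, so flow is turbulent.
Re = 5.5827e+05 (turbulent)


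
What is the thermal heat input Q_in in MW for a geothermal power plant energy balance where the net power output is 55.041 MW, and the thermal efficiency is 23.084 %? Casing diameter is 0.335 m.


Q_in = W_net / (eta / 100)
Q_in = 55.041 / (23.084 / 100)
Q_in = 238.44 MW


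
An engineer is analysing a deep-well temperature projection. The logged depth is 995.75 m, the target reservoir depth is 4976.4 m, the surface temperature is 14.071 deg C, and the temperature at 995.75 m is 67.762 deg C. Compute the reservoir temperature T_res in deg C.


Step 1: grad = (T_d1 - T_surf)/d1 * 1000 = (67.762 - 14.071)/995.75 * 1000 = 53.92016 deg C/km
Step 2: T_res = T_surf + grad*d2/1000 = 14.071 + 53.92016*4976.4/1000 = 282.40 deg C
T_res = 282.40 deg C


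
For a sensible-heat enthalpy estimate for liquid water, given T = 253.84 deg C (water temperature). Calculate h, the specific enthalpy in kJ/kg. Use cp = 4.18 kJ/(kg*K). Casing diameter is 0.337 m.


h = cp * T
h = 4.18 * 253.84
h = 1061.1 kJ/kg


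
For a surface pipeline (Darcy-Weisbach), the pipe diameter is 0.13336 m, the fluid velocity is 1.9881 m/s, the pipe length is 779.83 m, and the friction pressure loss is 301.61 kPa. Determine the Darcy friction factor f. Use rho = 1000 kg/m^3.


f = dP*1000 / ((L/D)*(rho*vel^2/2))
f = 301.61*1000 / ((779.83/0.13336)*(1000*1.9881^2/2))
f = 0.026099


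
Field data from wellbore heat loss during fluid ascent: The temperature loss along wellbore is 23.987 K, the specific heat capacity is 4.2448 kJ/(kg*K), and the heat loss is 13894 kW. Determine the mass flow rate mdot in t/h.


mdot = Q_loss / (cp * dT)
mdot = 13894 / (4.2448 * 23.987)
mdot = 136.4565 kg/s
Convert: 136.4565 kg/s * 3.6 = 491.24 t/h
mdot = 491.24 t/h


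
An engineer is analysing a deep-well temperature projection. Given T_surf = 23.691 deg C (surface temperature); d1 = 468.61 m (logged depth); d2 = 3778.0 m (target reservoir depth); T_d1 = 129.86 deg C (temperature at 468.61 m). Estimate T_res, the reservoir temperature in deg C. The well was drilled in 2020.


Step 1: grad = (T_d1 - T_surf)/d1 * 1000 = (129.86 - 23.691)/468.61 * 1000 = 226.5615 deg C/km
Step 2: T_res = T_surf + grad*d2/1000 = 23.691 + 226.5615*3778.0/1000 = 879.64 deg C
T_res = 879.64 deg C


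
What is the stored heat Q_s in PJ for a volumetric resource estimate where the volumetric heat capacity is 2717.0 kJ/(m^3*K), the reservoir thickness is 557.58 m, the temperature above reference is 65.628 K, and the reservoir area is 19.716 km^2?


Step 1: Vr = A*1e6*hr = 19.716*1e6*557.58 = 1.099325e+10 m^3
Step 2: Q_s = Vr*rhoc*dT/1e12 = 1.099325e+10*2717.0*65.628/1e12 = 1960.2 PJ
Q_s = 1960.2 PJ


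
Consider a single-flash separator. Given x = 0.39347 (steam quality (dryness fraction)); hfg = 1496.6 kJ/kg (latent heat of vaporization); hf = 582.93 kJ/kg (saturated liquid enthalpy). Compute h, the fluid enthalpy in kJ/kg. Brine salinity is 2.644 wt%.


h = hf + x * hfg
h = 582.93 + 0.39347 * 1496.6
h = 1171.8 kJ/kg


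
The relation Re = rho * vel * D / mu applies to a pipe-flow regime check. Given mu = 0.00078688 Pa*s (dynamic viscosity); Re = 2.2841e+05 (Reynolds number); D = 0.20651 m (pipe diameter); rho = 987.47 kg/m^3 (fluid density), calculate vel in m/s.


vel = Re * mu / (rho * D)
vel = 2.2841e+05 * 0.00078688 / (987.47 * 0.20651)
vel = 0.88137 m/s


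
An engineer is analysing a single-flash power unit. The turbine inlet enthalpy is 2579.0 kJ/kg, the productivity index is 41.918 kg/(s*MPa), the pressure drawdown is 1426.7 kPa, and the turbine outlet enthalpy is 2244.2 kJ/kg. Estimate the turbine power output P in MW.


Step 1: mdot = PI * dP / 1000 = 41.918 * 1426.7 / 1000 = 59.80441 kg/s
Step 2: P = mdot*(h_in - h_out)/1000 = 59.80441*(2579.0 - 2244.2)/1000 = 20.023 MW
P = 20.023 MW


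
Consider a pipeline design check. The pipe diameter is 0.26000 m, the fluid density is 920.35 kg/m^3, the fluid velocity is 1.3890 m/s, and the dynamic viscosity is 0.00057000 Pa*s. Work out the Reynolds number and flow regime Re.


Step 1: Re = rho*vel*D/mu = 920.35*1.389*0.26/0.00057 = 5.8311e+05
Step 2: Re = 5.8311e+05 > 4000, so flow is turbulent.
Re = 5.8311e+05 (turbulent)


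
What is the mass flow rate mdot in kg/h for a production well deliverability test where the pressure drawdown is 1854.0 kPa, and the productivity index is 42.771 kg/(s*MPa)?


mdot = PI * dP / 1000
mdot = 42.771 * 1854.0 / 1000
mdot = 79.29743 kg/s
Convert: 79.29743 kg/s * 3600.0 = 2.8547e+05 kg/h
mdot = 2.8547e+05 kg/h


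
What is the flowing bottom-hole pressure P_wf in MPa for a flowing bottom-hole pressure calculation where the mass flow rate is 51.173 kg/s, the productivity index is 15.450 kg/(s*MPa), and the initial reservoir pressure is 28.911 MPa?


P_wf = P_i - mdot / PI
P_wf = 28.911 - 51.173 / 15.450
P_wf = 25.599 MPa


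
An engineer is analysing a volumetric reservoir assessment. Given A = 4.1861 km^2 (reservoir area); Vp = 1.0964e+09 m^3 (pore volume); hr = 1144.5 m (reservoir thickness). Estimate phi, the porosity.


phi = Vp / (A * 1e6 * hr)
phi = 1.0964e+09 / (4.1861 * 1e6 * 1144.5)
phi = 0.22885


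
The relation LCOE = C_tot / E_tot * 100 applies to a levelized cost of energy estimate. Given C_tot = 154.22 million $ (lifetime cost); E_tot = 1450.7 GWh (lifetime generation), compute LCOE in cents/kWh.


LCOE = C_tot / E_tot * 100
LCOE = 154.22 / 1450.7 * 100
LCOE = 10.631 cents/kWh


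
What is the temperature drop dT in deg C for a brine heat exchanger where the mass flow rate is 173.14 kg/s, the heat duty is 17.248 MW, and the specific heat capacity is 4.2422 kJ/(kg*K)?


dT = Q * 1000 / (mdot * cp)
dT = 17.248 * 1000 / (173.14 * 4.2422)
dT = 23.48282 K
Convert (temperature difference, 1 K = 1 deg C): 23.48282 K = 23.48282 deg C
dT = 23.483 deg C


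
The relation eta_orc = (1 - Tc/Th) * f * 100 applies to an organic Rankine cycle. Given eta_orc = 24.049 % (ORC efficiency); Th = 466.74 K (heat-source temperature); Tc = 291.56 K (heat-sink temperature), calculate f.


f = (eta_orc/100) / (1 - Tc/Th)
f = (24.049/100) / (1 - 291.56/466.74)
f = 0.64075


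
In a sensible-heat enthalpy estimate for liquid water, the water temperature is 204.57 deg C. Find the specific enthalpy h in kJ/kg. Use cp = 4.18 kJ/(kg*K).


h = cp * T
h = 4.18 * 204.57
h = 855.10 kJ/kg


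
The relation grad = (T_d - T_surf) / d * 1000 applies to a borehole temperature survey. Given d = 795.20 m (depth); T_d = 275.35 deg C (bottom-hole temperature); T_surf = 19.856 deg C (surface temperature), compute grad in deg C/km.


grad = (T_d - T_surf) / d * 1000
grad = (275.35 - 19.856) / 795.20 * 1000
grad = 321.30 deg C/km


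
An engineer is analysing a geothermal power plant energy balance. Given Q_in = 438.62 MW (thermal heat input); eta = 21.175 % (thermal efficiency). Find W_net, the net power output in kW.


W_net = eta / 100 * Q_in
W_net = 21.175 / 100 * 438.62
W_net = 92.87779 MW
Convert: 92.87779 MW * 1000.0 = 92878 kW
W_net = 92878 kW


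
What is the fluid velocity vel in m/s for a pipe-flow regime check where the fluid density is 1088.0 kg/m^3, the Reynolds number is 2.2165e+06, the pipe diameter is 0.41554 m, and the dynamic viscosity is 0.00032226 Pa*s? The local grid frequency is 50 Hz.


vel = Re * mu / (rho * D)
vel = 2.2165e+06 * 0.00032226 / (1088.0 * 0.41554)
vel = 1.5799 m/s


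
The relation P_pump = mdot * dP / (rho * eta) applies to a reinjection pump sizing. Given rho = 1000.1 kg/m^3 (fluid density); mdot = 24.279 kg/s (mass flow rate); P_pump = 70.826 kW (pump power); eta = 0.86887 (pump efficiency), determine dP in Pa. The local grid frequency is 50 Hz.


dP = P_pump * rho * eta / mdot
dP = 70.826 * 1000.1 * 0.86887 / 24.279
dP = 2534.896 kPa
Convert: 2534.896 kPa * 1000.0 = 2.5349e+06 Pa
dP = 2.5349e+06 Pa


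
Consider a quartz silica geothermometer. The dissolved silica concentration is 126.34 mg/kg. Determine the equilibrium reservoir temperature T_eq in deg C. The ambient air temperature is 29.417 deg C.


T_eq = 1309 / (5.19 - log10(SiO2)) - 273.15
T_eq = 1309 / (5.19 - log10(126.34)) - 273.15
T_eq = 150.69 deg C


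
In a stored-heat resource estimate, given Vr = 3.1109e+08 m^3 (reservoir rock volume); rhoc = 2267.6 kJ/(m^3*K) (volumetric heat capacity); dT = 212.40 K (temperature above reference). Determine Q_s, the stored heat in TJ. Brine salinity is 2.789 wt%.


Q_s = Vr * rhoc * dT / 1e12
Q_s = 3.1109e+08 * 2267.6 * 212.40 / 1e12
Q_s = 149.8328 PJ
Convert: 149.8328 PJ * 1000.0 = 1.4983e+05 TJ
Q_s = 1.4983e+05 TJ


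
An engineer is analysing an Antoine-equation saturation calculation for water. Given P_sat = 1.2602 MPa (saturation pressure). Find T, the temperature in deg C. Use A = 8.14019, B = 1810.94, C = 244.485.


T = B / (A - log10(P_sat * 760 / 0.101325)) - C
T = 1810.94 / (8.14019 - log10(1.2602 * 760 / 0.101325)) - 244.485
T = 190.35 deg C


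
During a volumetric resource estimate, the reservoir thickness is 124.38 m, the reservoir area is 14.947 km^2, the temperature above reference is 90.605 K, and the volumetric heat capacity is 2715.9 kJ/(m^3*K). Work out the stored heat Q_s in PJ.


Step 1: Vr = A*1e6*hr = 14.947*1e6*124.38 = 1.859108e+09 m^3
Step 2: Q_s = Vr*rhoc*dT/1e12 = 1.859108e+09*2715.9*90.605/1e12 = 457.48 PJ
Q_s = 457.48 PJ
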